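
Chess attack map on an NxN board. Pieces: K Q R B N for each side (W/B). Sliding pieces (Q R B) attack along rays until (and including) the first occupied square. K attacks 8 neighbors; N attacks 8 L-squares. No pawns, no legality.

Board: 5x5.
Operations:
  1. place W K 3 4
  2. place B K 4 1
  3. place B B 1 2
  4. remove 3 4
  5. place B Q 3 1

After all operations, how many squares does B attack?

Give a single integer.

Op 1: place WK@(3,4)
Op 2: place BK@(4,1)
Op 3: place BB@(1,2)
Op 4: remove (3,4)
Op 5: place BQ@(3,1)
Per-piece attacks for B:
  BB@(1,2): attacks (2,3) (3,4) (2,1) (3,0) (0,3) (0,1)
  BQ@(3,1): attacks (3,2) (3,3) (3,4) (3,0) (4,1) (2,1) (1,1) (0,1) (4,2) (4,0) (2,2) (1,3) (0,4) (2,0) [ray(1,0) blocked at (4,1)]
  BK@(4,1): attacks (4,2) (4,0) (3,1) (3,2) (3,0)
Union (17 distinct): (0,1) (0,3) (0,4) (1,1) (1,3) (2,0) (2,1) (2,2) (2,3) (3,0) (3,1) (3,2) (3,3) (3,4) (4,0) (4,1) (4,2)

Answer: 17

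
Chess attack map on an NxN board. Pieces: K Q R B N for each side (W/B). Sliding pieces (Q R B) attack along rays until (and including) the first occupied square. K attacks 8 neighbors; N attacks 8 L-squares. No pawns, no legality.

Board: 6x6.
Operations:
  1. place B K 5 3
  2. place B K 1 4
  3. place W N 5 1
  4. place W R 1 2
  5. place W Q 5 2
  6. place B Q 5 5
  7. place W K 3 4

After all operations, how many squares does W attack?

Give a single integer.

Answer: 23

Derivation:
Op 1: place BK@(5,3)
Op 2: place BK@(1,4)
Op 3: place WN@(5,1)
Op 4: place WR@(1,2)
Op 5: place WQ@(5,2)
Op 6: place BQ@(5,5)
Op 7: place WK@(3,4)
Per-piece attacks for W:
  WR@(1,2): attacks (1,3) (1,4) (1,1) (1,0) (2,2) (3,2) (4,2) (5,2) (0,2) [ray(0,1) blocked at (1,4); ray(1,0) blocked at (5,2)]
  WK@(3,4): attacks (3,5) (3,3) (4,4) (2,4) (4,5) (4,3) (2,5) (2,3)
  WN@(5,1): attacks (4,3) (3,2) (3,0)
  WQ@(5,2): attacks (5,3) (5,1) (4,2) (3,2) (2,2) (1,2) (4,3) (3,4) (4,1) (3,0) [ray(0,1) blocked at (5,3); ray(0,-1) blocked at (5,1); ray(-1,0) blocked at (1,2); ray(-1,1) blocked at (3,4)]
Union (23 distinct): (0,2) (1,0) (1,1) (1,2) (1,3) (1,4) (2,2) (2,3) (2,4) (2,5) (3,0) (3,2) (3,3) (3,4) (3,5) (4,1) (4,2) (4,3) (4,4) (4,5) (5,1) (5,2) (5,3)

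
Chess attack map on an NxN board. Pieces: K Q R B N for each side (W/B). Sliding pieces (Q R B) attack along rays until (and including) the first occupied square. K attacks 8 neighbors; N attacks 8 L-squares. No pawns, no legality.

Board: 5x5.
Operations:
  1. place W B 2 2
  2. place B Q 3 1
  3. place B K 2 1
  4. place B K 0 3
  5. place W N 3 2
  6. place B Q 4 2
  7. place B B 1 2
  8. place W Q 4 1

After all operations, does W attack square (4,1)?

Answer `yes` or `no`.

Op 1: place WB@(2,2)
Op 2: place BQ@(3,1)
Op 3: place BK@(2,1)
Op 4: place BK@(0,3)
Op 5: place WN@(3,2)
Op 6: place BQ@(4,2)
Op 7: place BB@(1,2)
Op 8: place WQ@(4,1)
Per-piece attacks for W:
  WB@(2,2): attacks (3,3) (4,4) (3,1) (1,3) (0,4) (1,1) (0,0) [ray(1,-1) blocked at (3,1)]
  WN@(3,2): attacks (4,4) (2,4) (1,3) (4,0) (2,0) (1,1)
  WQ@(4,1): attacks (4,2) (4,0) (3,1) (3,2) (3,0) [ray(0,1) blocked at (4,2); ray(-1,0) blocked at (3,1); ray(-1,1) blocked at (3,2)]
W attacks (4,1): no

Answer: no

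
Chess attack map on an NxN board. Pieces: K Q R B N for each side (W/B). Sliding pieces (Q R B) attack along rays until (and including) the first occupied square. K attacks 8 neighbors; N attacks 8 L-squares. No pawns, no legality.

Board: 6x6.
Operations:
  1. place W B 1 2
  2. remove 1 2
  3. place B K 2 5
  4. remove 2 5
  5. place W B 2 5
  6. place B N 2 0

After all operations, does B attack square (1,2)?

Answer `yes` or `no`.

Answer: yes

Derivation:
Op 1: place WB@(1,2)
Op 2: remove (1,2)
Op 3: place BK@(2,5)
Op 4: remove (2,5)
Op 5: place WB@(2,5)
Op 6: place BN@(2,0)
Per-piece attacks for B:
  BN@(2,0): attacks (3,2) (4,1) (1,2) (0,1)
B attacks (1,2): yes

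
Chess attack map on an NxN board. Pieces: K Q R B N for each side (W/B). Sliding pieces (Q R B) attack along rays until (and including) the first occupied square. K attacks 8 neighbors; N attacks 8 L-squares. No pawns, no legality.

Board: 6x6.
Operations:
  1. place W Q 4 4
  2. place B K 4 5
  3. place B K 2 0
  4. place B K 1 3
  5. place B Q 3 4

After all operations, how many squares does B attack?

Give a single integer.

Op 1: place WQ@(4,4)
Op 2: place BK@(4,5)
Op 3: place BK@(2,0)
Op 4: place BK@(1,3)
Op 5: place BQ@(3,4)
Per-piece attacks for B:
  BK@(1,3): attacks (1,4) (1,2) (2,3) (0,3) (2,4) (2,2) (0,4) (0,2)
  BK@(2,0): attacks (2,1) (3,0) (1,0) (3,1) (1,1)
  BQ@(3,4): attacks (3,5) (3,3) (3,2) (3,1) (3,0) (4,4) (2,4) (1,4) (0,4) (4,5) (4,3) (5,2) (2,5) (2,3) (1,2) (0,1) [ray(1,0) blocked at (4,4); ray(1,1) blocked at (4,5)]
  BK@(4,5): attacks (4,4) (5,5) (3,5) (5,4) (3,4)
Union (25 distinct): (0,1) (0,2) (0,3) (0,4) (1,0) (1,1) (1,2) (1,4) (2,1) (2,2) (2,3) (2,4) (2,5) (3,0) (3,1) (3,2) (3,3) (3,4) (3,5) (4,3) (4,4) (4,5) (5,2) (5,4) (5,5)

Answer: 25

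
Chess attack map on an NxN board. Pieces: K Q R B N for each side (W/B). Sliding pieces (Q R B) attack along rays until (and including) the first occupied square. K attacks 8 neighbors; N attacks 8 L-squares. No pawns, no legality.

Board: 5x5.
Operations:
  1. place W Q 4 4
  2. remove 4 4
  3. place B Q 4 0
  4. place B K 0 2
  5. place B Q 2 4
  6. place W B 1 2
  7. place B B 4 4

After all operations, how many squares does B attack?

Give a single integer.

Answer: 22

Derivation:
Op 1: place WQ@(4,4)
Op 2: remove (4,4)
Op 3: place BQ@(4,0)
Op 4: place BK@(0,2)
Op 5: place BQ@(2,4)
Op 6: place WB@(1,2)
Op 7: place BB@(4,4)
Per-piece attacks for B:
  BK@(0,2): attacks (0,3) (0,1) (1,2) (1,3) (1,1)
  BQ@(2,4): attacks (2,3) (2,2) (2,1) (2,0) (3,4) (4,4) (1,4) (0,4) (3,3) (4,2) (1,3) (0,2) [ray(1,0) blocked at (4,4); ray(-1,-1) blocked at (0,2)]
  BQ@(4,0): attacks (4,1) (4,2) (4,3) (4,4) (3,0) (2,0) (1,0) (0,0) (3,1) (2,2) (1,3) (0,4) [ray(0,1) blocked at (4,4)]
  BB@(4,4): attacks (3,3) (2,2) (1,1) (0,0)
Union (22 distinct): (0,0) (0,1) (0,2) (0,3) (0,4) (1,0) (1,1) (1,2) (1,3) (1,4) (2,0) (2,1) (2,2) (2,3) (3,0) (3,1) (3,3) (3,4) (4,1) (4,2) (4,3) (4,4)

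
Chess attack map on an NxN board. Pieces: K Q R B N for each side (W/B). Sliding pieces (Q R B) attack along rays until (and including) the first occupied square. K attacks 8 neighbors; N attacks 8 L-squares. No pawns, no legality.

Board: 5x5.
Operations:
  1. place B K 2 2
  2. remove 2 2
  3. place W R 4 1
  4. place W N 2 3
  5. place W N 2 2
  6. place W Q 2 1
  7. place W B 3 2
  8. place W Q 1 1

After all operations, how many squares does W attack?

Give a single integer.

Answer: 23

Derivation:
Op 1: place BK@(2,2)
Op 2: remove (2,2)
Op 3: place WR@(4,1)
Op 4: place WN@(2,3)
Op 5: place WN@(2,2)
Op 6: place WQ@(2,1)
Op 7: place WB@(3,2)
Op 8: place WQ@(1,1)
Per-piece attacks for W:
  WQ@(1,1): attacks (1,2) (1,3) (1,4) (1,0) (2,1) (0,1) (2,2) (2,0) (0,2) (0,0) [ray(1,0) blocked at (2,1); ray(1,1) blocked at (2,2)]
  WQ@(2,1): attacks (2,2) (2,0) (3,1) (4,1) (1,1) (3,2) (3,0) (1,2) (0,3) (1,0) [ray(0,1) blocked at (2,2); ray(1,0) blocked at (4,1); ray(-1,0) blocked at (1,1); ray(1,1) blocked at (3,2)]
  WN@(2,2): attacks (3,4) (4,3) (1,4) (0,3) (3,0) (4,1) (1,0) (0,1)
  WN@(2,3): attacks (4,4) (0,4) (3,1) (4,2) (1,1) (0,2)
  WB@(3,2): attacks (4,3) (4,1) (2,3) (2,1) [ray(1,-1) blocked at (4,1); ray(-1,1) blocked at (2,3); ray(-1,-1) blocked at (2,1)]
  WR@(4,1): attacks (4,2) (4,3) (4,4) (4,0) (3,1) (2,1) [ray(-1,0) blocked at (2,1)]
Union (23 distinct): (0,0) (0,1) (0,2) (0,3) (0,4) (1,0) (1,1) (1,2) (1,3) (1,4) (2,0) (2,1) (2,2) (2,3) (3,0) (3,1) (3,2) (3,4) (4,0) (4,1) (4,2) (4,3) (4,4)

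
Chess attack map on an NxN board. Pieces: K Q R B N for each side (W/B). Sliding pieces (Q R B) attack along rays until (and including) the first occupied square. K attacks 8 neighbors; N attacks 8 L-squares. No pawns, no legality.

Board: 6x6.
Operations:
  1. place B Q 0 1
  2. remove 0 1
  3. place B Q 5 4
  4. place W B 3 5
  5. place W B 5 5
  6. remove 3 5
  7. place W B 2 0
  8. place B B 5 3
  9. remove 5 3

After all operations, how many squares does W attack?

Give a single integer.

Answer: 9

Derivation:
Op 1: place BQ@(0,1)
Op 2: remove (0,1)
Op 3: place BQ@(5,4)
Op 4: place WB@(3,5)
Op 5: place WB@(5,5)
Op 6: remove (3,5)
Op 7: place WB@(2,0)
Op 8: place BB@(5,3)
Op 9: remove (5,3)
Per-piece attacks for W:
  WB@(2,0): attacks (3,1) (4,2) (5,3) (1,1) (0,2)
  WB@(5,5): attacks (4,4) (3,3) (2,2) (1,1) (0,0)
Union (9 distinct): (0,0) (0,2) (1,1) (2,2) (3,1) (3,3) (4,2) (4,4) (5,3)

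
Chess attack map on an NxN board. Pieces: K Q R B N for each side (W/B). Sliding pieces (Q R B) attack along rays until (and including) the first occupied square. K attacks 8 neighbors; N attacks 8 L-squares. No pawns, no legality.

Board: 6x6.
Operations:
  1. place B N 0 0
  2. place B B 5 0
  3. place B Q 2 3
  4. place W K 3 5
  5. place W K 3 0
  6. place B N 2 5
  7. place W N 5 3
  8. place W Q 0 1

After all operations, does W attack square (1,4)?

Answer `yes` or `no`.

Answer: no

Derivation:
Op 1: place BN@(0,0)
Op 2: place BB@(5,0)
Op 3: place BQ@(2,3)
Op 4: place WK@(3,5)
Op 5: place WK@(3,0)
Op 6: place BN@(2,5)
Op 7: place WN@(5,3)
Op 8: place WQ@(0,1)
Per-piece attacks for W:
  WQ@(0,1): attacks (0,2) (0,3) (0,4) (0,5) (0,0) (1,1) (2,1) (3,1) (4,1) (5,1) (1,2) (2,3) (1,0) [ray(0,-1) blocked at (0,0); ray(1,1) blocked at (2,3)]
  WK@(3,0): attacks (3,1) (4,0) (2,0) (4,1) (2,1)
  WK@(3,5): attacks (3,4) (4,5) (2,5) (4,4) (2,4)
  WN@(5,3): attacks (4,5) (3,4) (4,1) (3,2)
W attacks (1,4): no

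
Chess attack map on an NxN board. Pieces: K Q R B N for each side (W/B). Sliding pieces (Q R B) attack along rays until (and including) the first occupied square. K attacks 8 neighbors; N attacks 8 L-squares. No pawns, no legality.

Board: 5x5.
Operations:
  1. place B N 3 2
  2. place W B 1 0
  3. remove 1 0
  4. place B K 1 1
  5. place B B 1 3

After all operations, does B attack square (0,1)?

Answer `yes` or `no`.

Answer: yes

Derivation:
Op 1: place BN@(3,2)
Op 2: place WB@(1,0)
Op 3: remove (1,0)
Op 4: place BK@(1,1)
Op 5: place BB@(1,3)
Per-piece attacks for B:
  BK@(1,1): attacks (1,2) (1,0) (2,1) (0,1) (2,2) (2,0) (0,2) (0,0)
  BB@(1,3): attacks (2,4) (2,2) (3,1) (4,0) (0,4) (0,2)
  BN@(3,2): attacks (4,4) (2,4) (1,3) (4,0) (2,0) (1,1)
B attacks (0,1): yes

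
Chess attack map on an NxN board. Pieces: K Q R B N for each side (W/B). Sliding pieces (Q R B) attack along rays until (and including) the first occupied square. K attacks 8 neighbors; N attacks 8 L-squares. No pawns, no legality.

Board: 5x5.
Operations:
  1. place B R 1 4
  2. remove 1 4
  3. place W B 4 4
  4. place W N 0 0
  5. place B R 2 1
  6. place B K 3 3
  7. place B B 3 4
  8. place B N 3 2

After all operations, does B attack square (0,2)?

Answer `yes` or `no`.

Answer: no

Derivation:
Op 1: place BR@(1,4)
Op 2: remove (1,4)
Op 3: place WB@(4,4)
Op 4: place WN@(0,0)
Op 5: place BR@(2,1)
Op 6: place BK@(3,3)
Op 7: place BB@(3,4)
Op 8: place BN@(3,2)
Per-piece attacks for B:
  BR@(2,1): attacks (2,2) (2,3) (2,4) (2,0) (3,1) (4,1) (1,1) (0,1)
  BN@(3,2): attacks (4,4) (2,4) (1,3) (4,0) (2,0) (1,1)
  BK@(3,3): attacks (3,4) (3,2) (4,3) (2,3) (4,4) (4,2) (2,4) (2,2)
  BB@(3,4): attacks (4,3) (2,3) (1,2) (0,1)
B attacks (0,2): no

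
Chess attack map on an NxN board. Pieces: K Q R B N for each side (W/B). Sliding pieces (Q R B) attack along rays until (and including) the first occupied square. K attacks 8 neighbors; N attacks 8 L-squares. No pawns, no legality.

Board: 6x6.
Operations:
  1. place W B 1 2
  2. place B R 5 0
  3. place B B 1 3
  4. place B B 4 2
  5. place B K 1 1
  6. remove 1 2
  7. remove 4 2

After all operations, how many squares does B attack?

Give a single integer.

Answer: 19

Derivation:
Op 1: place WB@(1,2)
Op 2: place BR@(5,0)
Op 3: place BB@(1,3)
Op 4: place BB@(4,2)
Op 5: place BK@(1,1)
Op 6: remove (1,2)
Op 7: remove (4,2)
Per-piece attacks for B:
  BK@(1,1): attacks (1,2) (1,0) (2,1) (0,1) (2,2) (2,0) (0,2) (0,0)
  BB@(1,3): attacks (2,4) (3,5) (2,2) (3,1) (4,0) (0,4) (0,2)
  BR@(5,0): attacks (5,1) (5,2) (5,3) (5,4) (5,5) (4,0) (3,0) (2,0) (1,0) (0,0)
Union (19 distinct): (0,0) (0,1) (0,2) (0,4) (1,0) (1,2) (2,0) (2,1) (2,2) (2,4) (3,0) (3,1) (3,5) (4,0) (5,1) (5,2) (5,3) (5,4) (5,5)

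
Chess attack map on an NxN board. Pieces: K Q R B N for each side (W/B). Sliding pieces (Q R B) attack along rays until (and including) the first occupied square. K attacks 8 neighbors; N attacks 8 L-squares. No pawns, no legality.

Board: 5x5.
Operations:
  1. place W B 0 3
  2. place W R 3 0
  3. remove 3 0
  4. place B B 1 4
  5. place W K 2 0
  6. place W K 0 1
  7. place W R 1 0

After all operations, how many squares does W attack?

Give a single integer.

Op 1: place WB@(0,3)
Op 2: place WR@(3,0)
Op 3: remove (3,0)
Op 4: place BB@(1,4)
Op 5: place WK@(2,0)
Op 6: place WK@(0,1)
Op 7: place WR@(1,0)
Per-piece attacks for W:
  WK@(0,1): attacks (0,2) (0,0) (1,1) (1,2) (1,0)
  WB@(0,3): attacks (1,4) (1,2) (2,1) (3,0) [ray(1,1) blocked at (1,4)]
  WR@(1,0): attacks (1,1) (1,2) (1,3) (1,4) (2,0) (0,0) [ray(0,1) blocked at (1,4); ray(1,0) blocked at (2,0)]
  WK@(2,0): attacks (2,1) (3,0) (1,0) (3,1) (1,1)
Union (11 distinct): (0,0) (0,2) (1,0) (1,1) (1,2) (1,3) (1,4) (2,0) (2,1) (3,0) (3,1)

Answer: 11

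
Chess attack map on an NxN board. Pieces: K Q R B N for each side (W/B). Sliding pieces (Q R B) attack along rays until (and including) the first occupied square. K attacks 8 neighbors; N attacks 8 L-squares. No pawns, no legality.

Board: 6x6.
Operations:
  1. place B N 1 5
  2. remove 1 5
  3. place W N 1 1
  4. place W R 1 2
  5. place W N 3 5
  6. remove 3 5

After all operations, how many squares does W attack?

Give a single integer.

Op 1: place BN@(1,5)
Op 2: remove (1,5)
Op 3: place WN@(1,1)
Op 4: place WR@(1,2)
Op 5: place WN@(3,5)
Op 6: remove (3,5)
Per-piece attacks for W:
  WN@(1,1): attacks (2,3) (3,2) (0,3) (3,0)
  WR@(1,2): attacks (1,3) (1,4) (1,5) (1,1) (2,2) (3,2) (4,2) (5,2) (0,2) [ray(0,-1) blocked at (1,1)]
Union (12 distinct): (0,2) (0,3) (1,1) (1,3) (1,4) (1,5) (2,2) (2,3) (3,0) (3,2) (4,2) (5,2)

Answer: 12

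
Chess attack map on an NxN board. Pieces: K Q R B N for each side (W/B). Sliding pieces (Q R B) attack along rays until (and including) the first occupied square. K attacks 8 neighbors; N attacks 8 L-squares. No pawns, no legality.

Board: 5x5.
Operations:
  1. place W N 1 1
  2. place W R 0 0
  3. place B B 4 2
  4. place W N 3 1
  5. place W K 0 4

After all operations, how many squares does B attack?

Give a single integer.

Op 1: place WN@(1,1)
Op 2: place WR@(0,0)
Op 3: place BB@(4,2)
Op 4: place WN@(3,1)
Op 5: place WK@(0,4)
Per-piece attacks for B:
  BB@(4,2): attacks (3,3) (2,4) (3,1) [ray(-1,-1) blocked at (3,1)]
Union (3 distinct): (2,4) (3,1) (3,3)

Answer: 3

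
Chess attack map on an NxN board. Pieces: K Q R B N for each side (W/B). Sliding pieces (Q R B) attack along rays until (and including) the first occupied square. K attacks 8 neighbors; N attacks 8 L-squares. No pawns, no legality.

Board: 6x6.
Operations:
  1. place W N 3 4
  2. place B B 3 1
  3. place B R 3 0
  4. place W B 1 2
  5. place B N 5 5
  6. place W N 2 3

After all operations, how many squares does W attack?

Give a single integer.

Op 1: place WN@(3,4)
Op 2: place BB@(3,1)
Op 3: place BR@(3,0)
Op 4: place WB@(1,2)
Op 5: place BN@(5,5)
Op 6: place WN@(2,3)
Per-piece attacks for W:
  WB@(1,2): attacks (2,3) (2,1) (3,0) (0,3) (0,1) [ray(1,1) blocked at (2,3); ray(1,-1) blocked at (3,0)]
  WN@(2,3): attacks (3,5) (4,4) (1,5) (0,4) (3,1) (4,2) (1,1) (0,2)
  WN@(3,4): attacks (5,5) (1,5) (4,2) (5,3) (2,2) (1,3)
Union (17 distinct): (0,1) (0,2) (0,3) (0,4) (1,1) (1,3) (1,5) (2,1) (2,2) (2,3) (3,0) (3,1) (3,5) (4,2) (4,4) (5,3) (5,5)

Answer: 17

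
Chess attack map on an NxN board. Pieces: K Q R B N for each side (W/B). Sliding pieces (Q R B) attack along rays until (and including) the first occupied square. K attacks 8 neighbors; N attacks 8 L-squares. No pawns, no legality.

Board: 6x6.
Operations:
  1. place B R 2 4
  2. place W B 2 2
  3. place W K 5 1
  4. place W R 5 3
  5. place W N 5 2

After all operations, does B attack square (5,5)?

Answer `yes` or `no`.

Op 1: place BR@(2,4)
Op 2: place WB@(2,2)
Op 3: place WK@(5,1)
Op 4: place WR@(5,3)
Op 5: place WN@(5,2)
Per-piece attacks for B:
  BR@(2,4): attacks (2,5) (2,3) (2,2) (3,4) (4,4) (5,4) (1,4) (0,4) [ray(0,-1) blocked at (2,2)]
B attacks (5,5): no

Answer: no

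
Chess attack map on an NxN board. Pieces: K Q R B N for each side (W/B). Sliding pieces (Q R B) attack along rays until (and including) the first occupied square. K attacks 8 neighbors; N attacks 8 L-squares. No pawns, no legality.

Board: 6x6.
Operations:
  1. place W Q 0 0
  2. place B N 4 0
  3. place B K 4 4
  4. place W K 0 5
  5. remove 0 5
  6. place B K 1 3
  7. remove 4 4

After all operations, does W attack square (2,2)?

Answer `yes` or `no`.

Op 1: place WQ@(0,0)
Op 2: place BN@(4,0)
Op 3: place BK@(4,4)
Op 4: place WK@(0,5)
Op 5: remove (0,5)
Op 6: place BK@(1,3)
Op 7: remove (4,4)
Per-piece attacks for W:
  WQ@(0,0): attacks (0,1) (0,2) (0,3) (0,4) (0,5) (1,0) (2,0) (3,0) (4,0) (1,1) (2,2) (3,3) (4,4) (5,5) [ray(1,0) blocked at (4,0)]
W attacks (2,2): yes

Answer: yes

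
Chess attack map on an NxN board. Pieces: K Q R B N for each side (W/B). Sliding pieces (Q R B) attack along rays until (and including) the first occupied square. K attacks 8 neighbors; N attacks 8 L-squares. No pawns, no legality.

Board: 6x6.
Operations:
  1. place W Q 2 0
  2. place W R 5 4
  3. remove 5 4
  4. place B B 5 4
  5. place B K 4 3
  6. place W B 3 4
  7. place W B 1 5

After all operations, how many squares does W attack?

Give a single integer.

Op 1: place WQ@(2,0)
Op 2: place WR@(5,4)
Op 3: remove (5,4)
Op 4: place BB@(5,4)
Op 5: place BK@(4,3)
Op 6: place WB@(3,4)
Op 7: place WB@(1,5)
Per-piece attacks for W:
  WB@(1,5): attacks (2,4) (3,3) (4,2) (5,1) (0,4)
  WQ@(2,0): attacks (2,1) (2,2) (2,3) (2,4) (2,5) (3,0) (4,0) (5,0) (1,0) (0,0) (3,1) (4,2) (5,3) (1,1) (0,2)
  WB@(3,4): attacks (4,5) (4,3) (2,5) (2,3) (1,2) (0,1) [ray(1,-1) blocked at (4,3)]
Union (22 distinct): (0,0) (0,1) (0,2) (0,4) (1,0) (1,1) (1,2) (2,1) (2,2) (2,3) (2,4) (2,5) (3,0) (3,1) (3,3) (4,0) (4,2) (4,3) (4,5) (5,0) (5,1) (5,3)

Answer: 22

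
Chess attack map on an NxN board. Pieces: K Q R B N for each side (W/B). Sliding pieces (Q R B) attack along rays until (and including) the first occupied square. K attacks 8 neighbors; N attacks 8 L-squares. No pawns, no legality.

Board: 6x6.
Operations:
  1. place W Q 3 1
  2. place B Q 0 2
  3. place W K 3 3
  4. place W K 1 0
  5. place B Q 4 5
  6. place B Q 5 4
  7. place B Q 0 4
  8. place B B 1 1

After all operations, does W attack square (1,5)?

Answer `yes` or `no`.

Answer: no

Derivation:
Op 1: place WQ@(3,1)
Op 2: place BQ@(0,2)
Op 3: place WK@(3,3)
Op 4: place WK@(1,0)
Op 5: place BQ@(4,5)
Op 6: place BQ@(5,4)
Op 7: place BQ@(0,4)
Op 8: place BB@(1,1)
Per-piece attacks for W:
  WK@(1,0): attacks (1,1) (2,0) (0,0) (2,1) (0,1)
  WQ@(3,1): attacks (3,2) (3,3) (3,0) (4,1) (5,1) (2,1) (1,1) (4,2) (5,3) (4,0) (2,2) (1,3) (0,4) (2,0) [ray(0,1) blocked at (3,3); ray(-1,0) blocked at (1,1); ray(-1,1) blocked at (0,4)]
  WK@(3,3): attacks (3,4) (3,2) (4,3) (2,3) (4,4) (4,2) (2,4) (2,2)
W attacks (1,5): no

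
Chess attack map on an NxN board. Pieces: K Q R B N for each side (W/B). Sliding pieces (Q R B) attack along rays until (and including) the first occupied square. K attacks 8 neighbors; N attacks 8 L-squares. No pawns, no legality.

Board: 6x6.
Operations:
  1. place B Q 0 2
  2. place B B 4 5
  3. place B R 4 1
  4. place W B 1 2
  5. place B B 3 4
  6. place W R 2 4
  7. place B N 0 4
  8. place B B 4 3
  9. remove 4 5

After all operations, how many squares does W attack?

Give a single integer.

Op 1: place BQ@(0,2)
Op 2: place BB@(4,5)
Op 3: place BR@(4,1)
Op 4: place WB@(1,2)
Op 5: place BB@(3,4)
Op 6: place WR@(2,4)
Op 7: place BN@(0,4)
Op 8: place BB@(4,3)
Op 9: remove (4,5)
Per-piece attacks for W:
  WB@(1,2): attacks (2,3) (3,4) (2,1) (3,0) (0,3) (0,1) [ray(1,1) blocked at (3,4)]
  WR@(2,4): attacks (2,5) (2,3) (2,2) (2,1) (2,0) (3,4) (1,4) (0,4) [ray(1,0) blocked at (3,4); ray(-1,0) blocked at (0,4)]
Union (11 distinct): (0,1) (0,3) (0,4) (1,4) (2,0) (2,1) (2,2) (2,3) (2,5) (3,0) (3,4)

Answer: 11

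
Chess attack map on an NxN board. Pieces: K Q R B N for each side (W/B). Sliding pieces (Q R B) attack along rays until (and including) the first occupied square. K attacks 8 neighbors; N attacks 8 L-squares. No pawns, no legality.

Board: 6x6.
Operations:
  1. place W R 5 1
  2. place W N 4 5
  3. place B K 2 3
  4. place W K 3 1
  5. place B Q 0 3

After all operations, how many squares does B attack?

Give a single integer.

Answer: 17

Derivation:
Op 1: place WR@(5,1)
Op 2: place WN@(4,5)
Op 3: place BK@(2,3)
Op 4: place WK@(3,1)
Op 5: place BQ@(0,3)
Per-piece attacks for B:
  BQ@(0,3): attacks (0,4) (0,5) (0,2) (0,1) (0,0) (1,3) (2,3) (1,4) (2,5) (1,2) (2,1) (3,0) [ray(1,0) blocked at (2,3)]
  BK@(2,3): attacks (2,4) (2,2) (3,3) (1,3) (3,4) (3,2) (1,4) (1,2)
Union (17 distinct): (0,0) (0,1) (0,2) (0,4) (0,5) (1,2) (1,3) (1,4) (2,1) (2,2) (2,3) (2,4) (2,5) (3,0) (3,2) (3,3) (3,4)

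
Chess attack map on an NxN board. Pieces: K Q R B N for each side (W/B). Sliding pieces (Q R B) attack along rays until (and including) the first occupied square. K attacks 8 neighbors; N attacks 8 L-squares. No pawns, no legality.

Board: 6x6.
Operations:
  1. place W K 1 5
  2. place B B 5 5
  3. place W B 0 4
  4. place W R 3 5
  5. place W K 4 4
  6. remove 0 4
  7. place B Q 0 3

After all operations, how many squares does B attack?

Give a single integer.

Answer: 16

Derivation:
Op 1: place WK@(1,5)
Op 2: place BB@(5,5)
Op 3: place WB@(0,4)
Op 4: place WR@(3,5)
Op 5: place WK@(4,4)
Op 6: remove (0,4)
Op 7: place BQ@(0,3)
Per-piece attacks for B:
  BQ@(0,3): attacks (0,4) (0,5) (0,2) (0,1) (0,0) (1,3) (2,3) (3,3) (4,3) (5,3) (1,4) (2,5) (1,2) (2,1) (3,0)
  BB@(5,5): attacks (4,4) [ray(-1,-1) blocked at (4,4)]
Union (16 distinct): (0,0) (0,1) (0,2) (0,4) (0,5) (1,2) (1,3) (1,4) (2,1) (2,3) (2,5) (3,0) (3,3) (4,3) (4,4) (5,3)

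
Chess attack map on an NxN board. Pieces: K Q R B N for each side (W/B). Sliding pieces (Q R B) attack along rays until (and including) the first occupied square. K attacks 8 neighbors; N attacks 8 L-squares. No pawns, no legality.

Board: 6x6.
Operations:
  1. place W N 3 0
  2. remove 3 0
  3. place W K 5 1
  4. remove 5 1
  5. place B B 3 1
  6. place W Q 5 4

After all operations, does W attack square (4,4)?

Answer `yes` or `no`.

Op 1: place WN@(3,0)
Op 2: remove (3,0)
Op 3: place WK@(5,1)
Op 4: remove (5,1)
Op 5: place BB@(3,1)
Op 6: place WQ@(5,4)
Per-piece attacks for W:
  WQ@(5,4): attacks (5,5) (5,3) (5,2) (5,1) (5,0) (4,4) (3,4) (2,4) (1,4) (0,4) (4,5) (4,3) (3,2) (2,1) (1,0)
W attacks (4,4): yes

Answer: yes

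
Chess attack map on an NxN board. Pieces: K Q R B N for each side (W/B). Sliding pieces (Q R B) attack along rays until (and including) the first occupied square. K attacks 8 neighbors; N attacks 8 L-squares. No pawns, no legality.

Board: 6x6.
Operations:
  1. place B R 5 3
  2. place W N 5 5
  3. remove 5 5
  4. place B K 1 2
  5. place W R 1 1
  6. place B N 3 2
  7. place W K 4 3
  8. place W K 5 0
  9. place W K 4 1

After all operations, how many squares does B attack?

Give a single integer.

Answer: 19

Derivation:
Op 1: place BR@(5,3)
Op 2: place WN@(5,5)
Op 3: remove (5,5)
Op 4: place BK@(1,2)
Op 5: place WR@(1,1)
Op 6: place BN@(3,2)
Op 7: place WK@(4,3)
Op 8: place WK@(5,0)
Op 9: place WK@(4,1)
Per-piece attacks for B:
  BK@(1,2): attacks (1,3) (1,1) (2,2) (0,2) (2,3) (2,1) (0,3) (0,1)
  BN@(3,2): attacks (4,4) (5,3) (2,4) (1,3) (4,0) (5,1) (2,0) (1,1)
  BR@(5,3): attacks (5,4) (5,5) (5,2) (5,1) (5,0) (4,3) [ray(0,-1) blocked at (5,0); ray(-1,0) blocked at (4,3)]
Union (19 distinct): (0,1) (0,2) (0,3) (1,1) (1,3) (2,0) (2,1) (2,2) (2,3) (2,4) (4,0) (4,3) (4,4) (5,0) (5,1) (5,2) (5,3) (5,4) (5,5)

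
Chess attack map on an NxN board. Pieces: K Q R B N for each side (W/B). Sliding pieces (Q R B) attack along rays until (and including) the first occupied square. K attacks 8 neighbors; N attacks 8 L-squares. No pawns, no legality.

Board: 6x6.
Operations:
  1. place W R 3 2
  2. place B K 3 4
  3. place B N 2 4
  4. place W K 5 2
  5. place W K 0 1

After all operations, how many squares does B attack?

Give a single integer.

Op 1: place WR@(3,2)
Op 2: place BK@(3,4)
Op 3: place BN@(2,4)
Op 4: place WK@(5,2)
Op 5: place WK@(0,1)
Per-piece attacks for B:
  BN@(2,4): attacks (4,5) (0,5) (3,2) (4,3) (1,2) (0,3)
  BK@(3,4): attacks (3,5) (3,3) (4,4) (2,4) (4,5) (4,3) (2,5) (2,3)
Union (12 distinct): (0,3) (0,5) (1,2) (2,3) (2,4) (2,5) (3,2) (3,3) (3,5) (4,3) (4,4) (4,5)

Answer: 12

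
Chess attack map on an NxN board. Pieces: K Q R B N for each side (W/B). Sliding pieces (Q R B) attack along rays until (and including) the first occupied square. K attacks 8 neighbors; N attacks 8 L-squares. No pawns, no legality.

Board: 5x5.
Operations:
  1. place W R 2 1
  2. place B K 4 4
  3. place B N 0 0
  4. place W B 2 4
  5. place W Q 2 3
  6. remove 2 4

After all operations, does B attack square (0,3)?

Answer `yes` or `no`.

Answer: no

Derivation:
Op 1: place WR@(2,1)
Op 2: place BK@(4,4)
Op 3: place BN@(0,0)
Op 4: place WB@(2,4)
Op 5: place WQ@(2,3)
Op 6: remove (2,4)
Per-piece attacks for B:
  BN@(0,0): attacks (1,2) (2,1)
  BK@(4,4): attacks (4,3) (3,4) (3,3)
B attacks (0,3): no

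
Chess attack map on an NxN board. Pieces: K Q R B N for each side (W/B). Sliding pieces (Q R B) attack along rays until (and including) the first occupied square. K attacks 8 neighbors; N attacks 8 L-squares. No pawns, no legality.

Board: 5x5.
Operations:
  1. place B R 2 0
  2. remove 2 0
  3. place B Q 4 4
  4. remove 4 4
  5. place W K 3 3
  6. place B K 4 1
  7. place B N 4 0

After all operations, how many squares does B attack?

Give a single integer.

Answer: 6

Derivation:
Op 1: place BR@(2,0)
Op 2: remove (2,0)
Op 3: place BQ@(4,4)
Op 4: remove (4,4)
Op 5: place WK@(3,3)
Op 6: place BK@(4,1)
Op 7: place BN@(4,0)
Per-piece attacks for B:
  BN@(4,0): attacks (3,2) (2,1)
  BK@(4,1): attacks (4,2) (4,0) (3,1) (3,2) (3,0)
Union (6 distinct): (2,1) (3,0) (3,1) (3,2) (4,0) (4,2)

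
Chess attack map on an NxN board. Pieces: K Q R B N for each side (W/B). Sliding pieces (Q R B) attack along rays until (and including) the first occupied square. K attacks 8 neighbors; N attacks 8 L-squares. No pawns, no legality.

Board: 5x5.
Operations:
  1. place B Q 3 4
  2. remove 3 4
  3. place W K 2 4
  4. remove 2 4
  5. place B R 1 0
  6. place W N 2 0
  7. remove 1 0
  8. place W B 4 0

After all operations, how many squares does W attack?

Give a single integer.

Answer: 8

Derivation:
Op 1: place BQ@(3,4)
Op 2: remove (3,4)
Op 3: place WK@(2,4)
Op 4: remove (2,4)
Op 5: place BR@(1,0)
Op 6: place WN@(2,0)
Op 7: remove (1,0)
Op 8: place WB@(4,0)
Per-piece attacks for W:
  WN@(2,0): attacks (3,2) (4,1) (1,2) (0,1)
  WB@(4,0): attacks (3,1) (2,2) (1,3) (0,4)
Union (8 distinct): (0,1) (0,4) (1,2) (1,3) (2,2) (3,1) (3,2) (4,1)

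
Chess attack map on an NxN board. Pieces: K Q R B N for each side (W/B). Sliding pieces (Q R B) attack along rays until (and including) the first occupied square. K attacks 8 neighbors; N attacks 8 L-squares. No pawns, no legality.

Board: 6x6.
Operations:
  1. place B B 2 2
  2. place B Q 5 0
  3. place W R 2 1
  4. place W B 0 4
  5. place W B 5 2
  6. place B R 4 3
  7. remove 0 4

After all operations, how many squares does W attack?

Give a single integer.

Op 1: place BB@(2,2)
Op 2: place BQ@(5,0)
Op 3: place WR@(2,1)
Op 4: place WB@(0,4)
Op 5: place WB@(5,2)
Op 6: place BR@(4,3)
Op 7: remove (0,4)
Per-piece attacks for W:
  WR@(2,1): attacks (2,2) (2,0) (3,1) (4,1) (5,1) (1,1) (0,1) [ray(0,1) blocked at (2,2)]
  WB@(5,2): attacks (4,3) (4,1) (3,0) [ray(-1,1) blocked at (4,3)]
Union (9 distinct): (0,1) (1,1) (2,0) (2,2) (3,0) (3,1) (4,1) (4,3) (5,1)

Answer: 9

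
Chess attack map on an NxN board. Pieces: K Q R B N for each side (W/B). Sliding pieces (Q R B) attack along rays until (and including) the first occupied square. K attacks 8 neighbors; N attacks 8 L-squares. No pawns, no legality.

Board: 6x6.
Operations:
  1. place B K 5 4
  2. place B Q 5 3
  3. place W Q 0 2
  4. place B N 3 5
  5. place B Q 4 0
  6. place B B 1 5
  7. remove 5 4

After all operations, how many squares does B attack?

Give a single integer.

Op 1: place BK@(5,4)
Op 2: place BQ@(5,3)
Op 3: place WQ@(0,2)
Op 4: place BN@(3,5)
Op 5: place BQ@(4,0)
Op 6: place BB@(1,5)
Op 7: remove (5,4)
Per-piece attacks for B:
  BB@(1,5): attacks (2,4) (3,3) (4,2) (5,1) (0,4)
  BN@(3,5): attacks (4,3) (5,4) (2,3) (1,4)
  BQ@(4,0): attacks (4,1) (4,2) (4,3) (4,4) (4,5) (5,0) (3,0) (2,0) (1,0) (0,0) (5,1) (3,1) (2,2) (1,3) (0,4)
  BQ@(5,3): attacks (5,4) (5,5) (5,2) (5,1) (5,0) (4,3) (3,3) (2,3) (1,3) (0,3) (4,4) (3,5) (4,2) (3,1) (2,0) [ray(-1,1) blocked at (3,5)]
Union (24 distinct): (0,0) (0,3) (0,4) (1,0) (1,3) (1,4) (2,0) (2,2) (2,3) (2,4) (3,0) (3,1) (3,3) (3,5) (4,1) (4,2) (4,3) (4,4) (4,5) (5,0) (5,1) (5,2) (5,4) (5,5)

Answer: 24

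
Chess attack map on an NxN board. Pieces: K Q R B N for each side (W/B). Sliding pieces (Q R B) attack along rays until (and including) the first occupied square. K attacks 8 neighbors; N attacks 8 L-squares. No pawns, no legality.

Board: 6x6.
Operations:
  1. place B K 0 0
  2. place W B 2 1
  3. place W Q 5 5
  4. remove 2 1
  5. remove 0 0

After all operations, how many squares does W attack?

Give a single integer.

Answer: 15

Derivation:
Op 1: place BK@(0,0)
Op 2: place WB@(2,1)
Op 3: place WQ@(5,5)
Op 4: remove (2,1)
Op 5: remove (0,0)
Per-piece attacks for W:
  WQ@(5,5): attacks (5,4) (5,3) (5,2) (5,1) (5,0) (4,5) (3,5) (2,5) (1,5) (0,5) (4,4) (3,3) (2,2) (1,1) (0,0)
Union (15 distinct): (0,0) (0,5) (1,1) (1,5) (2,2) (2,5) (3,3) (3,5) (4,4) (4,5) (5,0) (5,1) (5,2) (5,3) (5,4)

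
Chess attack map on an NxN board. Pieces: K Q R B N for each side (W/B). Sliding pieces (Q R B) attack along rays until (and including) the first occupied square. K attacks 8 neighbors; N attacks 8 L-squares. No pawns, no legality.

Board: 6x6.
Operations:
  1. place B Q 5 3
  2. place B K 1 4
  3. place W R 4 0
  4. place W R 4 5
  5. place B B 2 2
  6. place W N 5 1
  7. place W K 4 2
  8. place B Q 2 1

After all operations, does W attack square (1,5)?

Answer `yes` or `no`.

Op 1: place BQ@(5,3)
Op 2: place BK@(1,4)
Op 3: place WR@(4,0)
Op 4: place WR@(4,5)
Op 5: place BB@(2,2)
Op 6: place WN@(5,1)
Op 7: place WK@(4,2)
Op 8: place BQ@(2,1)
Per-piece attacks for W:
  WR@(4,0): attacks (4,1) (4,2) (5,0) (3,0) (2,0) (1,0) (0,0) [ray(0,1) blocked at (4,2)]
  WK@(4,2): attacks (4,3) (4,1) (5,2) (3,2) (5,3) (5,1) (3,3) (3,1)
  WR@(4,5): attacks (4,4) (4,3) (4,2) (5,5) (3,5) (2,5) (1,5) (0,5) [ray(0,-1) blocked at (4,2)]
  WN@(5,1): attacks (4,3) (3,2) (3,0)
W attacks (1,5): yes

Answer: yes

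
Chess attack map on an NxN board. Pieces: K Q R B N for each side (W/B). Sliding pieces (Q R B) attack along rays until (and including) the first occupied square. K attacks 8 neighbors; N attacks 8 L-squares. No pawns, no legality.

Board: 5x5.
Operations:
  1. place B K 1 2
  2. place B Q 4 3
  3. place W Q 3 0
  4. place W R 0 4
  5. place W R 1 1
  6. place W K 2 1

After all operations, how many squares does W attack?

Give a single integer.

Op 1: place BK@(1,2)
Op 2: place BQ@(4,3)
Op 3: place WQ@(3,0)
Op 4: place WR@(0,4)
Op 5: place WR@(1,1)
Op 6: place WK@(2,1)
Per-piece attacks for W:
  WR@(0,4): attacks (0,3) (0,2) (0,1) (0,0) (1,4) (2,4) (3,4) (4,4)
  WR@(1,1): attacks (1,2) (1,0) (2,1) (0,1) [ray(0,1) blocked at (1,2); ray(1,0) blocked at (2,1)]
  WK@(2,1): attacks (2,2) (2,0) (3,1) (1,1) (3,2) (3,0) (1,2) (1,0)
  WQ@(3,0): attacks (3,1) (3,2) (3,3) (3,4) (4,0) (2,0) (1,0) (0,0) (4,1) (2,1) [ray(-1,1) blocked at (2,1)]
Union (20 distinct): (0,0) (0,1) (0,2) (0,3) (1,0) (1,1) (1,2) (1,4) (2,0) (2,1) (2,2) (2,4) (3,0) (3,1) (3,2) (3,3) (3,4) (4,0) (4,1) (4,4)

Answer: 20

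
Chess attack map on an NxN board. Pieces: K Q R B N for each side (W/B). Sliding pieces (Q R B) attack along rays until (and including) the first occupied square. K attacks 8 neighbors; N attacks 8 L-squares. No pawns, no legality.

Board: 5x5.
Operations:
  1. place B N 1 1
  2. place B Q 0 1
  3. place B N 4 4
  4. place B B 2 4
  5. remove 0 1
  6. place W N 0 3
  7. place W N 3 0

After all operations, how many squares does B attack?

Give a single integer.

Answer: 8

Derivation:
Op 1: place BN@(1,1)
Op 2: place BQ@(0,1)
Op 3: place BN@(4,4)
Op 4: place BB@(2,4)
Op 5: remove (0,1)
Op 6: place WN@(0,3)
Op 7: place WN@(3,0)
Per-piece attacks for B:
  BN@(1,1): attacks (2,3) (3,2) (0,3) (3,0)
  BB@(2,4): attacks (3,3) (4,2) (1,3) (0,2)
  BN@(4,4): attacks (3,2) (2,3)
Union (8 distinct): (0,2) (0,3) (1,3) (2,3) (3,0) (3,2) (3,3) (4,2)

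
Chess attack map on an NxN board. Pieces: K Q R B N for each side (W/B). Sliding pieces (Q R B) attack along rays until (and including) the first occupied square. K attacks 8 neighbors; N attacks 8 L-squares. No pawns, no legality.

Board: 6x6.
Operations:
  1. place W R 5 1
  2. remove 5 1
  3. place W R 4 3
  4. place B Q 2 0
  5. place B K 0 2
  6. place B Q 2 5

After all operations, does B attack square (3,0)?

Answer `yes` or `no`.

Op 1: place WR@(5,1)
Op 2: remove (5,1)
Op 3: place WR@(4,3)
Op 4: place BQ@(2,0)
Op 5: place BK@(0,2)
Op 6: place BQ@(2,5)
Per-piece attacks for B:
  BK@(0,2): attacks (0,3) (0,1) (1,2) (1,3) (1,1)
  BQ@(2,0): attacks (2,1) (2,2) (2,3) (2,4) (2,5) (3,0) (4,0) (5,0) (1,0) (0,0) (3,1) (4,2) (5,3) (1,1) (0,2) [ray(0,1) blocked at (2,5); ray(-1,1) blocked at (0,2)]
  BQ@(2,5): attacks (2,4) (2,3) (2,2) (2,1) (2,0) (3,5) (4,5) (5,5) (1,5) (0,5) (3,4) (4,3) (1,4) (0,3) [ray(0,-1) blocked at (2,0); ray(1,-1) blocked at (4,3)]
B attacks (3,0): yes

Answer: yes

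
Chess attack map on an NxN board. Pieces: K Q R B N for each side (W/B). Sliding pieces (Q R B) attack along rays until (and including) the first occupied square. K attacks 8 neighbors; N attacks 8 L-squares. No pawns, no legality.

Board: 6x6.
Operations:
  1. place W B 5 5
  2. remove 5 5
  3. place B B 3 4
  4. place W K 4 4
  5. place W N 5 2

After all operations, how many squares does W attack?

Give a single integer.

Answer: 11

Derivation:
Op 1: place WB@(5,5)
Op 2: remove (5,5)
Op 3: place BB@(3,4)
Op 4: place WK@(4,4)
Op 5: place WN@(5,2)
Per-piece attacks for W:
  WK@(4,4): attacks (4,5) (4,3) (5,4) (3,4) (5,5) (5,3) (3,5) (3,3)
  WN@(5,2): attacks (4,4) (3,3) (4,0) (3,1)
Union (11 distinct): (3,1) (3,3) (3,4) (3,5) (4,0) (4,3) (4,4) (4,5) (5,3) (5,4) (5,5)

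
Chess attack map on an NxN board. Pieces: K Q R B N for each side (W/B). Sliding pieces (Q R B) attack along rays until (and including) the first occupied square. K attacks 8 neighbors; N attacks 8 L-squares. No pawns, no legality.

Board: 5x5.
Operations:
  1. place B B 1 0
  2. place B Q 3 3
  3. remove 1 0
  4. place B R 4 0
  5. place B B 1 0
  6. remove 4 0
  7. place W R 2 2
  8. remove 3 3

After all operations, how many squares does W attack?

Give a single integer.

Op 1: place BB@(1,0)
Op 2: place BQ@(3,3)
Op 3: remove (1,0)
Op 4: place BR@(4,0)
Op 5: place BB@(1,0)
Op 6: remove (4,0)
Op 7: place WR@(2,2)
Op 8: remove (3,3)
Per-piece attacks for W:
  WR@(2,2): attacks (2,3) (2,4) (2,1) (2,0) (3,2) (4,2) (1,2) (0,2)
Union (8 distinct): (0,2) (1,2) (2,0) (2,1) (2,3) (2,4) (3,2) (4,2)

Answer: 8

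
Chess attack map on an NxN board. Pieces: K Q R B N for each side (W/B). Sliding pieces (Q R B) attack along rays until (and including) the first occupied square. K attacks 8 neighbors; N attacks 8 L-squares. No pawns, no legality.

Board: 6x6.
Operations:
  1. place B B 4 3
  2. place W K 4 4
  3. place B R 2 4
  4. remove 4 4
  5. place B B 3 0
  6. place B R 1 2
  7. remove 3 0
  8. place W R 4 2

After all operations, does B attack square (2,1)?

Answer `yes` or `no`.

Answer: yes

Derivation:
Op 1: place BB@(4,3)
Op 2: place WK@(4,4)
Op 3: place BR@(2,4)
Op 4: remove (4,4)
Op 5: place BB@(3,0)
Op 6: place BR@(1,2)
Op 7: remove (3,0)
Op 8: place WR@(4,2)
Per-piece attacks for B:
  BR@(1,2): attacks (1,3) (1,4) (1,5) (1,1) (1,0) (2,2) (3,2) (4,2) (0,2) [ray(1,0) blocked at (4,2)]
  BR@(2,4): attacks (2,5) (2,3) (2,2) (2,1) (2,0) (3,4) (4,4) (5,4) (1,4) (0,4)
  BB@(4,3): attacks (5,4) (5,2) (3,4) (2,5) (3,2) (2,1) (1,0)
B attacks (2,1): yes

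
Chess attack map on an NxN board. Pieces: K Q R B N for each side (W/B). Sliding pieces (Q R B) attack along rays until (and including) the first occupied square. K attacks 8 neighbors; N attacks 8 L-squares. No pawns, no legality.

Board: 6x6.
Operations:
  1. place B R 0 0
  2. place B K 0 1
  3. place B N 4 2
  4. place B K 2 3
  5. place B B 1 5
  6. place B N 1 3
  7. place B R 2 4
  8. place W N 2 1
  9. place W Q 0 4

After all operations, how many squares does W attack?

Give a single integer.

Op 1: place BR@(0,0)
Op 2: place BK@(0,1)
Op 3: place BN@(4,2)
Op 4: place BK@(2,3)
Op 5: place BB@(1,5)
Op 6: place BN@(1,3)
Op 7: place BR@(2,4)
Op 8: place WN@(2,1)
Op 9: place WQ@(0,4)
Per-piece attacks for W:
  WQ@(0,4): attacks (0,5) (0,3) (0,2) (0,1) (1,4) (2,4) (1,5) (1,3) [ray(0,-1) blocked at (0,1); ray(1,0) blocked at (2,4); ray(1,1) blocked at (1,5); ray(1,-1) blocked at (1,3)]
  WN@(2,1): attacks (3,3) (4,2) (1,3) (0,2) (4,0) (0,0)
Union (12 distinct): (0,0) (0,1) (0,2) (0,3) (0,5) (1,3) (1,4) (1,5) (2,4) (3,3) (4,0) (4,2)

Answer: 12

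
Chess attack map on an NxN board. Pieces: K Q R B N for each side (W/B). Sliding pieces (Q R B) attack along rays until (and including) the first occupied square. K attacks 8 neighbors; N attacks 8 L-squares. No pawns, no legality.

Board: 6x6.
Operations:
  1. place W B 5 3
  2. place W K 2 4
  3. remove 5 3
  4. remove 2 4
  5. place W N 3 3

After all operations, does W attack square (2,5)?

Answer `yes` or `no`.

Answer: yes

Derivation:
Op 1: place WB@(5,3)
Op 2: place WK@(2,4)
Op 3: remove (5,3)
Op 4: remove (2,4)
Op 5: place WN@(3,3)
Per-piece attacks for W:
  WN@(3,3): attacks (4,5) (5,4) (2,5) (1,4) (4,1) (5,2) (2,1) (1,2)
W attacks (2,5): yes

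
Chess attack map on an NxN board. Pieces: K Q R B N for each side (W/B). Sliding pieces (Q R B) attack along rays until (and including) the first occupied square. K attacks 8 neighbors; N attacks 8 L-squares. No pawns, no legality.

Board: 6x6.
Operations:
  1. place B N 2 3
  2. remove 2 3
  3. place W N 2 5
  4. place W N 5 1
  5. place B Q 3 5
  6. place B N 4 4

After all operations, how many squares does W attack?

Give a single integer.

Answer: 7

Derivation:
Op 1: place BN@(2,3)
Op 2: remove (2,3)
Op 3: place WN@(2,5)
Op 4: place WN@(5,1)
Op 5: place BQ@(3,5)
Op 6: place BN@(4,4)
Per-piece attacks for W:
  WN@(2,5): attacks (3,3) (4,4) (1,3) (0,4)
  WN@(5,1): attacks (4,3) (3,2) (3,0)
Union (7 distinct): (0,4) (1,3) (3,0) (3,2) (3,3) (4,3) (4,4)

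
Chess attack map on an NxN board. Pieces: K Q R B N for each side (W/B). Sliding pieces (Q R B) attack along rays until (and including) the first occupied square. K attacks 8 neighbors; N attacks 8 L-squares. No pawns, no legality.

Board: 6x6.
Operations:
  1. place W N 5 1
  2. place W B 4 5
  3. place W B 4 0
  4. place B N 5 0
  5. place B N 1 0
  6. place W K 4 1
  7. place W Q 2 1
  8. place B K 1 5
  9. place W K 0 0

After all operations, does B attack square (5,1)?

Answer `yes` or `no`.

Answer: no

Derivation:
Op 1: place WN@(5,1)
Op 2: place WB@(4,5)
Op 3: place WB@(4,0)
Op 4: place BN@(5,0)
Op 5: place BN@(1,0)
Op 6: place WK@(4,1)
Op 7: place WQ@(2,1)
Op 8: place BK@(1,5)
Op 9: place WK@(0,0)
Per-piece attacks for B:
  BN@(1,0): attacks (2,2) (3,1) (0,2)
  BK@(1,5): attacks (1,4) (2,5) (0,5) (2,4) (0,4)
  BN@(5,0): attacks (4,2) (3,1)
B attacks (5,1): no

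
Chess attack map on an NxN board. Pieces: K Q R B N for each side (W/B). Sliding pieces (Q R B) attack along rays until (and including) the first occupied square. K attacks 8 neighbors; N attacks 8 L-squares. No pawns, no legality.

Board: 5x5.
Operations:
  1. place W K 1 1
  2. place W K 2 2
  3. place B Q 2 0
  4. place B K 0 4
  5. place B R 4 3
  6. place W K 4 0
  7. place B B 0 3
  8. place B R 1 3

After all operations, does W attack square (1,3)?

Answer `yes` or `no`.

Answer: yes

Derivation:
Op 1: place WK@(1,1)
Op 2: place WK@(2,2)
Op 3: place BQ@(2,0)
Op 4: place BK@(0,4)
Op 5: place BR@(4,3)
Op 6: place WK@(4,0)
Op 7: place BB@(0,3)
Op 8: place BR@(1,3)
Per-piece attacks for W:
  WK@(1,1): attacks (1,2) (1,0) (2,1) (0,1) (2,2) (2,0) (0,2) (0,0)
  WK@(2,2): attacks (2,3) (2,1) (3,2) (1,2) (3,3) (3,1) (1,3) (1,1)
  WK@(4,0): attacks (4,1) (3,0) (3,1)
W attacks (1,3): yes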